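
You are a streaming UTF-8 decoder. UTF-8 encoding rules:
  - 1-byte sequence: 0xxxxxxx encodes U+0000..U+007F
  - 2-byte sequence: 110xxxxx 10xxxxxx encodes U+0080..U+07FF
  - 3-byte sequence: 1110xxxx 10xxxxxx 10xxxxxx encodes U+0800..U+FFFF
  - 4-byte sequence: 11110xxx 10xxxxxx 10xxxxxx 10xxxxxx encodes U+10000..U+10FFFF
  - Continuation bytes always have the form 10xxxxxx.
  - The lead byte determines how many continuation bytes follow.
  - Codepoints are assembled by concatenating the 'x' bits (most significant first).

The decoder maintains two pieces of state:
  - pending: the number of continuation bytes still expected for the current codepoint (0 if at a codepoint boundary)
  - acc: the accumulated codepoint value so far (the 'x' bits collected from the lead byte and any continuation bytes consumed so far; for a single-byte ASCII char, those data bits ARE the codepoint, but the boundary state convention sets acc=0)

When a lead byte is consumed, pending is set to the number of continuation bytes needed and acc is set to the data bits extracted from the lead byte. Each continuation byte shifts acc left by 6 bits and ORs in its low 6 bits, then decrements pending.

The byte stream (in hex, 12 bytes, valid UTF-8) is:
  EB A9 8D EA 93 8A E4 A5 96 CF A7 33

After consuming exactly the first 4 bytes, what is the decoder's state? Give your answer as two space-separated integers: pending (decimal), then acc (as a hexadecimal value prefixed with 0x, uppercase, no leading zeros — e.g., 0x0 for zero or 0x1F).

Byte[0]=EB: 3-byte lead. pending=2, acc=0xB
Byte[1]=A9: continuation. acc=(acc<<6)|0x29=0x2E9, pending=1
Byte[2]=8D: continuation. acc=(acc<<6)|0x0D=0xBA4D, pending=0
Byte[3]=EA: 3-byte lead. pending=2, acc=0xA

Answer: 2 0xA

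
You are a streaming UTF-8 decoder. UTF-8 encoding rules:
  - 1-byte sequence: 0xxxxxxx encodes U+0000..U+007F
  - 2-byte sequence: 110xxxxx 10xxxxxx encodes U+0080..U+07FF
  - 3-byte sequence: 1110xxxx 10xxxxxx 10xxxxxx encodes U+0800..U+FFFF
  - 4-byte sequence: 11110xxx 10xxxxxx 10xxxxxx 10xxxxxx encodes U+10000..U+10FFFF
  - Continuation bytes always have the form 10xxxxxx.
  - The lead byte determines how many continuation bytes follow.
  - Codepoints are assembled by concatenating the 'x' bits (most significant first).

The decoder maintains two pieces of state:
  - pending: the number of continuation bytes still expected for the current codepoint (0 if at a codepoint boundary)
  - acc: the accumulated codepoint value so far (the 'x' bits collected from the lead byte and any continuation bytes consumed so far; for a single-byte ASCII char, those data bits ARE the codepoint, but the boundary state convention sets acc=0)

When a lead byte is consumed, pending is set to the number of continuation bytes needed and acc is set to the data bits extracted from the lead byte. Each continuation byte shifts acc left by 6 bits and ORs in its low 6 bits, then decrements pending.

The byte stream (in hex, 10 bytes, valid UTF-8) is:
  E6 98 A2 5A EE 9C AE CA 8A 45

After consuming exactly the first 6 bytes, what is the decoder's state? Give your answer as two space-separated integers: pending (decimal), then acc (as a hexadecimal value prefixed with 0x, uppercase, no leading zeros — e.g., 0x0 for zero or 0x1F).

Byte[0]=E6: 3-byte lead. pending=2, acc=0x6
Byte[1]=98: continuation. acc=(acc<<6)|0x18=0x198, pending=1
Byte[2]=A2: continuation. acc=(acc<<6)|0x22=0x6622, pending=0
Byte[3]=5A: 1-byte. pending=0, acc=0x0
Byte[4]=EE: 3-byte lead. pending=2, acc=0xE
Byte[5]=9C: continuation. acc=(acc<<6)|0x1C=0x39C, pending=1

Answer: 1 0x39C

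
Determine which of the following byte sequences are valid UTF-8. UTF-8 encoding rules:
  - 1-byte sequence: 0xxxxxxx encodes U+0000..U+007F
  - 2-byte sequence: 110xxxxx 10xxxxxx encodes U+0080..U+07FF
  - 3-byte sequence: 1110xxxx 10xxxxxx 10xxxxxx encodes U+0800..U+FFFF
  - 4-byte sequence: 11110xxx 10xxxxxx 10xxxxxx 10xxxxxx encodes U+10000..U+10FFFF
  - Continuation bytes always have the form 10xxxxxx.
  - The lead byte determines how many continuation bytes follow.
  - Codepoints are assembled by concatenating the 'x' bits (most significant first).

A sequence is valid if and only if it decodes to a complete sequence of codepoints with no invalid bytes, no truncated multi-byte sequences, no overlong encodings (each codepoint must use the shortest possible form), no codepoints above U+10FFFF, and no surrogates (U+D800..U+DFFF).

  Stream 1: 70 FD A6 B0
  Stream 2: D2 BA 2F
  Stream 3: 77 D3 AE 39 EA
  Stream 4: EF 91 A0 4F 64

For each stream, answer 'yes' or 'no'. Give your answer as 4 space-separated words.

Answer: no yes no yes

Derivation:
Stream 1: error at byte offset 1. INVALID
Stream 2: decodes cleanly. VALID
Stream 3: error at byte offset 5. INVALID
Stream 4: decodes cleanly. VALID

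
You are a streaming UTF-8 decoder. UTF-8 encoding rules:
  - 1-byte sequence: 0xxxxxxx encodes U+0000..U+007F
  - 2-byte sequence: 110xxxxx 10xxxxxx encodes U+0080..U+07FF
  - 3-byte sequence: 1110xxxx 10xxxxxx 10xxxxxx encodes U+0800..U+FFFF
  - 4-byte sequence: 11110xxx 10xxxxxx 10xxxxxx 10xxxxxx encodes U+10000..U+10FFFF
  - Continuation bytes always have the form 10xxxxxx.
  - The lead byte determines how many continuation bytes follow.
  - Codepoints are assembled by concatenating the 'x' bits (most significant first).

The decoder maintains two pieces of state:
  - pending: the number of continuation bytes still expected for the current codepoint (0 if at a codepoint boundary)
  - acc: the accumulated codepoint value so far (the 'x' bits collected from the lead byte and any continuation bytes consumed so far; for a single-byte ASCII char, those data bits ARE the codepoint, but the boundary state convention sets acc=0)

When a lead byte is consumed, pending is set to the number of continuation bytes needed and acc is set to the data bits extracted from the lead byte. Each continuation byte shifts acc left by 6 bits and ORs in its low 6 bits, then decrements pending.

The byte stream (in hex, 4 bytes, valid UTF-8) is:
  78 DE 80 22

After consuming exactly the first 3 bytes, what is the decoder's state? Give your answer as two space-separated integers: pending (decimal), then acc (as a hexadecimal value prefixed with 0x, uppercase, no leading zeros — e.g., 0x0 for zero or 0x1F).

Answer: 0 0x780

Derivation:
Byte[0]=78: 1-byte. pending=0, acc=0x0
Byte[1]=DE: 2-byte lead. pending=1, acc=0x1E
Byte[2]=80: continuation. acc=(acc<<6)|0x00=0x780, pending=0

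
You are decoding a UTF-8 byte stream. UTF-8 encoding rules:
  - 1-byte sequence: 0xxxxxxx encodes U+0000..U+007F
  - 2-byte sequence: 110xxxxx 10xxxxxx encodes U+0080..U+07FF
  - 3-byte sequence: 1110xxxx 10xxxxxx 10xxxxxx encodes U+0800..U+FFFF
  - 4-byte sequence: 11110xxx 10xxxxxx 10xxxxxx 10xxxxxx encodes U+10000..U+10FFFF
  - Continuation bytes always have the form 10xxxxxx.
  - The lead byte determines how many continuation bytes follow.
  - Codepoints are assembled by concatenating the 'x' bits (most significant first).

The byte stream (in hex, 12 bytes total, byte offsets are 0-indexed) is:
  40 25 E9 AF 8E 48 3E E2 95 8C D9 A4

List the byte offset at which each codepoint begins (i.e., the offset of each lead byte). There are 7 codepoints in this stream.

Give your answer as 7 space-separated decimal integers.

Byte[0]=40: 1-byte ASCII. cp=U+0040
Byte[1]=25: 1-byte ASCII. cp=U+0025
Byte[2]=E9: 3-byte lead, need 2 cont bytes. acc=0x9
Byte[3]=AF: continuation. acc=(acc<<6)|0x2F=0x26F
Byte[4]=8E: continuation. acc=(acc<<6)|0x0E=0x9BCE
Completed: cp=U+9BCE (starts at byte 2)
Byte[5]=48: 1-byte ASCII. cp=U+0048
Byte[6]=3E: 1-byte ASCII. cp=U+003E
Byte[7]=E2: 3-byte lead, need 2 cont bytes. acc=0x2
Byte[8]=95: continuation. acc=(acc<<6)|0x15=0x95
Byte[9]=8C: continuation. acc=(acc<<6)|0x0C=0x254C
Completed: cp=U+254C (starts at byte 7)
Byte[10]=D9: 2-byte lead, need 1 cont bytes. acc=0x19
Byte[11]=A4: continuation. acc=(acc<<6)|0x24=0x664
Completed: cp=U+0664 (starts at byte 10)

Answer: 0 1 2 5 6 7 10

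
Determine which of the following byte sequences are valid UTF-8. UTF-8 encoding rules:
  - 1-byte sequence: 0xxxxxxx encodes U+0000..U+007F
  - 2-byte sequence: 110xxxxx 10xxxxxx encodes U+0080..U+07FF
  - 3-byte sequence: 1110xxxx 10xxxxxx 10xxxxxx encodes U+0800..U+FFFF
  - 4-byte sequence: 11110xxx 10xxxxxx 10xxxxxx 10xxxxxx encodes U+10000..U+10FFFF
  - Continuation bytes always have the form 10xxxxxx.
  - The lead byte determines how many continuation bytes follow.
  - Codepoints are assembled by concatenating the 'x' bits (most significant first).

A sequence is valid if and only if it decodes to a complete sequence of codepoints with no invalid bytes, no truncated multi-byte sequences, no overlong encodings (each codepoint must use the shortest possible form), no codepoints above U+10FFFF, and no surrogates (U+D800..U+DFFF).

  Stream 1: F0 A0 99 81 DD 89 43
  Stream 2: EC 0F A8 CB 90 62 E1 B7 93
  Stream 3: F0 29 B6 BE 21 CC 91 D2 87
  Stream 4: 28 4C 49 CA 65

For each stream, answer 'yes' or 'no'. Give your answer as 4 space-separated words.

Stream 1: decodes cleanly. VALID
Stream 2: error at byte offset 1. INVALID
Stream 3: error at byte offset 1. INVALID
Stream 4: error at byte offset 4. INVALID

Answer: yes no no no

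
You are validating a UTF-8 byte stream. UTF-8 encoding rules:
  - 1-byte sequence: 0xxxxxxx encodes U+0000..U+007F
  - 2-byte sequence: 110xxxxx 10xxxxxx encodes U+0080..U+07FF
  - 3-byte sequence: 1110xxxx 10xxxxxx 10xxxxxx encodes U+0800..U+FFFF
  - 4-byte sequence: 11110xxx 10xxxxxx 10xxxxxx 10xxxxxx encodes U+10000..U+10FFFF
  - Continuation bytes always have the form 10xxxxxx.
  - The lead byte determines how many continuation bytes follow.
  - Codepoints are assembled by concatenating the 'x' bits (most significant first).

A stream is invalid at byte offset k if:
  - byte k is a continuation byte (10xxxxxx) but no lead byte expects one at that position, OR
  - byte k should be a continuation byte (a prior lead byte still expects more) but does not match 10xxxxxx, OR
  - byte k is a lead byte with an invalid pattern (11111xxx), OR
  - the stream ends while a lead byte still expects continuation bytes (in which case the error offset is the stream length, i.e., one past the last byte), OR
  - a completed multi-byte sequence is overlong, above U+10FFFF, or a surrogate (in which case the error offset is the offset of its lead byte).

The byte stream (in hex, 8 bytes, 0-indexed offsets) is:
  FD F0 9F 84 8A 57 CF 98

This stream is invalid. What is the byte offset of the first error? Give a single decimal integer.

Answer: 0

Derivation:
Byte[0]=FD: INVALID lead byte (not 0xxx/110x/1110/11110)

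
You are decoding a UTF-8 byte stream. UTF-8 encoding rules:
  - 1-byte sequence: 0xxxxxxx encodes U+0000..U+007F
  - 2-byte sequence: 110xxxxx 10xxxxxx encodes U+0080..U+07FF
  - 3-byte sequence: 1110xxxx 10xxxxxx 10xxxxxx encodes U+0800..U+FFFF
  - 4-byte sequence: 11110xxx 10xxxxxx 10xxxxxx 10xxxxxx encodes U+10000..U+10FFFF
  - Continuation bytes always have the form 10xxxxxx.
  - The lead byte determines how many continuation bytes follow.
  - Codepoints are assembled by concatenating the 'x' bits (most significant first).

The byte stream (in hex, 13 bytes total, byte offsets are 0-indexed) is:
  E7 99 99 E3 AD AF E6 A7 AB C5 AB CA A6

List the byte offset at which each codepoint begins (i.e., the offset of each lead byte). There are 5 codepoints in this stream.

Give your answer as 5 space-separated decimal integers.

Byte[0]=E7: 3-byte lead, need 2 cont bytes. acc=0x7
Byte[1]=99: continuation. acc=(acc<<6)|0x19=0x1D9
Byte[2]=99: continuation. acc=(acc<<6)|0x19=0x7659
Completed: cp=U+7659 (starts at byte 0)
Byte[3]=E3: 3-byte lead, need 2 cont bytes. acc=0x3
Byte[4]=AD: continuation. acc=(acc<<6)|0x2D=0xED
Byte[5]=AF: continuation. acc=(acc<<6)|0x2F=0x3B6F
Completed: cp=U+3B6F (starts at byte 3)
Byte[6]=E6: 3-byte lead, need 2 cont bytes. acc=0x6
Byte[7]=A7: continuation. acc=(acc<<6)|0x27=0x1A7
Byte[8]=AB: continuation. acc=(acc<<6)|0x2B=0x69EB
Completed: cp=U+69EB (starts at byte 6)
Byte[9]=C5: 2-byte lead, need 1 cont bytes. acc=0x5
Byte[10]=AB: continuation. acc=(acc<<6)|0x2B=0x16B
Completed: cp=U+016B (starts at byte 9)
Byte[11]=CA: 2-byte lead, need 1 cont bytes. acc=0xA
Byte[12]=A6: continuation. acc=(acc<<6)|0x26=0x2A6
Completed: cp=U+02A6 (starts at byte 11)

Answer: 0 3 6 9 11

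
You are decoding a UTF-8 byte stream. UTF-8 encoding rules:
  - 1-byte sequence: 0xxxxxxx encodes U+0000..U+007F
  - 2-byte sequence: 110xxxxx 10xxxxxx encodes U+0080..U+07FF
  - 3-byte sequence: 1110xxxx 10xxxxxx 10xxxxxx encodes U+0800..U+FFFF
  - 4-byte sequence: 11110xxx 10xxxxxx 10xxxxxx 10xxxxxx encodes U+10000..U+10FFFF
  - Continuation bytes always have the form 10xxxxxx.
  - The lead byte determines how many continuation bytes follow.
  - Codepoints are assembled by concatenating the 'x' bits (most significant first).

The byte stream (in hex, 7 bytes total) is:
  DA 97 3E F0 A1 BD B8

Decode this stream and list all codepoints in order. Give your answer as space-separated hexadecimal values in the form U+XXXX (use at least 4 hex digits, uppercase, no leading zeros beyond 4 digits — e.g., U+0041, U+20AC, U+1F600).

Byte[0]=DA: 2-byte lead, need 1 cont bytes. acc=0x1A
Byte[1]=97: continuation. acc=(acc<<6)|0x17=0x697
Completed: cp=U+0697 (starts at byte 0)
Byte[2]=3E: 1-byte ASCII. cp=U+003E
Byte[3]=F0: 4-byte lead, need 3 cont bytes. acc=0x0
Byte[4]=A1: continuation. acc=(acc<<6)|0x21=0x21
Byte[5]=BD: continuation. acc=(acc<<6)|0x3D=0x87D
Byte[6]=B8: continuation. acc=(acc<<6)|0x38=0x21F78
Completed: cp=U+21F78 (starts at byte 3)

Answer: U+0697 U+003E U+21F78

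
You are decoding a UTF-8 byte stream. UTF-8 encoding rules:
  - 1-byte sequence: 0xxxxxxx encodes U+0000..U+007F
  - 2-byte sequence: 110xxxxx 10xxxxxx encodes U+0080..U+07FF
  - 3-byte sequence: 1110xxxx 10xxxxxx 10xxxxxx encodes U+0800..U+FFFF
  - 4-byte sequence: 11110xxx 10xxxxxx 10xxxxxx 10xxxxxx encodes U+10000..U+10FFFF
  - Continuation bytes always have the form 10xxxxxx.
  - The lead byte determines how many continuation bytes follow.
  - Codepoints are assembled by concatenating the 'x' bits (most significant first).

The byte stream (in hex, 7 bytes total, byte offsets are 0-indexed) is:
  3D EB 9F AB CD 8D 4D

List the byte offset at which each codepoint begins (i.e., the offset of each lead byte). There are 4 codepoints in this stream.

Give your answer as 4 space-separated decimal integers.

Byte[0]=3D: 1-byte ASCII. cp=U+003D
Byte[1]=EB: 3-byte lead, need 2 cont bytes. acc=0xB
Byte[2]=9F: continuation. acc=(acc<<6)|0x1F=0x2DF
Byte[3]=AB: continuation. acc=(acc<<6)|0x2B=0xB7EB
Completed: cp=U+B7EB (starts at byte 1)
Byte[4]=CD: 2-byte lead, need 1 cont bytes. acc=0xD
Byte[5]=8D: continuation. acc=(acc<<6)|0x0D=0x34D
Completed: cp=U+034D (starts at byte 4)
Byte[6]=4D: 1-byte ASCII. cp=U+004D

Answer: 0 1 4 6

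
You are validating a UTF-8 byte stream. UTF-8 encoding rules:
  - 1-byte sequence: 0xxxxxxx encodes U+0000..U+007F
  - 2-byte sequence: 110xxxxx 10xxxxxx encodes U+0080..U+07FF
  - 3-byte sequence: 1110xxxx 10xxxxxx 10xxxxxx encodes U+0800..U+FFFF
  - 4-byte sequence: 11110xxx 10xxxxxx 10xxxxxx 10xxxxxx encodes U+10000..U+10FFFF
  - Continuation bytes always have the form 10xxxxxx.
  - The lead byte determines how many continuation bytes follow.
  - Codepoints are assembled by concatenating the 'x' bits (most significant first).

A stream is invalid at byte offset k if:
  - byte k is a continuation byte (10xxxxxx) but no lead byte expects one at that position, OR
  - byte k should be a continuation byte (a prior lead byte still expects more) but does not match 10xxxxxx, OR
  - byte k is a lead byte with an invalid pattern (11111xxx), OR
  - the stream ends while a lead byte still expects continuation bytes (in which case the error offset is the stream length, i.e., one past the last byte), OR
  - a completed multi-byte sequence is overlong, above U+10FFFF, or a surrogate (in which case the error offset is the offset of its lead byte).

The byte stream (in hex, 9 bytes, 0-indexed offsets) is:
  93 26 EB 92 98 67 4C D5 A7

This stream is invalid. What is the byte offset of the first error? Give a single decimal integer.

Byte[0]=93: INVALID lead byte (not 0xxx/110x/1110/11110)

Answer: 0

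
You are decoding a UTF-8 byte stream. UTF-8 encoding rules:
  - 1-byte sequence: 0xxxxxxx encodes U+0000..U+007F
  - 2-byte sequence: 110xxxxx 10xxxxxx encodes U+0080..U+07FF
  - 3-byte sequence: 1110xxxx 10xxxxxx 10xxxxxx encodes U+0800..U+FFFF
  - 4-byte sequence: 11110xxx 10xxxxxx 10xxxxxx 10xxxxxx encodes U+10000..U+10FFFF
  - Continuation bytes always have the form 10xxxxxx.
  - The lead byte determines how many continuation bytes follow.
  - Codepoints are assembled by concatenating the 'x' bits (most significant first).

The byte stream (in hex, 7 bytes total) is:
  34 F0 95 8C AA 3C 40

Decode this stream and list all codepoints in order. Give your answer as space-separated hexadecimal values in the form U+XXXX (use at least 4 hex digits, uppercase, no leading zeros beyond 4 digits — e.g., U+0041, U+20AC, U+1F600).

Answer: U+0034 U+1532A U+003C U+0040

Derivation:
Byte[0]=34: 1-byte ASCII. cp=U+0034
Byte[1]=F0: 4-byte lead, need 3 cont bytes. acc=0x0
Byte[2]=95: continuation. acc=(acc<<6)|0x15=0x15
Byte[3]=8C: continuation. acc=(acc<<6)|0x0C=0x54C
Byte[4]=AA: continuation. acc=(acc<<6)|0x2A=0x1532A
Completed: cp=U+1532A (starts at byte 1)
Byte[5]=3C: 1-byte ASCII. cp=U+003C
Byte[6]=40: 1-byte ASCII. cp=U+0040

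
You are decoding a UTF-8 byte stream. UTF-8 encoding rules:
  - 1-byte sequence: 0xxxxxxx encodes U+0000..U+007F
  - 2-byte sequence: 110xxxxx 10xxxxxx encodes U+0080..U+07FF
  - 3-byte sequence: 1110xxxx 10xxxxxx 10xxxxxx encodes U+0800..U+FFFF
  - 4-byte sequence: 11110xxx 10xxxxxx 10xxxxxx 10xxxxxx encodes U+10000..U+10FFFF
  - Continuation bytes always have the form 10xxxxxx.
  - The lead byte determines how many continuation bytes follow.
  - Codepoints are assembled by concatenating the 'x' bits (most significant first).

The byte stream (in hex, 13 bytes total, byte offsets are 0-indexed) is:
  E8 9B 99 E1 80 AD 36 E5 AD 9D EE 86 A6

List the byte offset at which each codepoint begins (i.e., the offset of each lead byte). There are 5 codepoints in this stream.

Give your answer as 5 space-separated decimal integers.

Byte[0]=E8: 3-byte lead, need 2 cont bytes. acc=0x8
Byte[1]=9B: continuation. acc=(acc<<6)|0x1B=0x21B
Byte[2]=99: continuation. acc=(acc<<6)|0x19=0x86D9
Completed: cp=U+86D9 (starts at byte 0)
Byte[3]=E1: 3-byte lead, need 2 cont bytes. acc=0x1
Byte[4]=80: continuation. acc=(acc<<6)|0x00=0x40
Byte[5]=AD: continuation. acc=(acc<<6)|0x2D=0x102D
Completed: cp=U+102D (starts at byte 3)
Byte[6]=36: 1-byte ASCII. cp=U+0036
Byte[7]=E5: 3-byte lead, need 2 cont bytes. acc=0x5
Byte[8]=AD: continuation. acc=(acc<<6)|0x2D=0x16D
Byte[9]=9D: continuation. acc=(acc<<6)|0x1D=0x5B5D
Completed: cp=U+5B5D (starts at byte 7)
Byte[10]=EE: 3-byte lead, need 2 cont bytes. acc=0xE
Byte[11]=86: continuation. acc=(acc<<6)|0x06=0x386
Byte[12]=A6: continuation. acc=(acc<<6)|0x26=0xE1A6
Completed: cp=U+E1A6 (starts at byte 10)

Answer: 0 3 6 7 10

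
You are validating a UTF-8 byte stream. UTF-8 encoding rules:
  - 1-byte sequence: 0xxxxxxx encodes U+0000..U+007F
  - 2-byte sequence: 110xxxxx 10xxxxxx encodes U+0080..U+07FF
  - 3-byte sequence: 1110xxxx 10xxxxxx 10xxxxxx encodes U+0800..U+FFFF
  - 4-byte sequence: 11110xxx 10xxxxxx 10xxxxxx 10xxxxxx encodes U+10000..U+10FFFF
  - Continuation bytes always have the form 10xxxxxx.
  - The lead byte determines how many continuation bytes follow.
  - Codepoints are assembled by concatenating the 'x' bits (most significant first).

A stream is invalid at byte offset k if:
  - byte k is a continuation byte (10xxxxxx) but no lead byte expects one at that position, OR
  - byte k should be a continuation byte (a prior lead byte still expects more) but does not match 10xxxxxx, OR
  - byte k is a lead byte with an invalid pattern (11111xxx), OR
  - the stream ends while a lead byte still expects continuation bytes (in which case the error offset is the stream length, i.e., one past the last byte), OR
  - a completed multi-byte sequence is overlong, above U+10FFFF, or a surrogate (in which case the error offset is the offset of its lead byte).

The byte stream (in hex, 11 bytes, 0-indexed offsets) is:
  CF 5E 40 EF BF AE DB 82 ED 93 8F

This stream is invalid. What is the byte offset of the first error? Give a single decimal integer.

Answer: 1

Derivation:
Byte[0]=CF: 2-byte lead, need 1 cont bytes. acc=0xF
Byte[1]=5E: expected 10xxxxxx continuation. INVALID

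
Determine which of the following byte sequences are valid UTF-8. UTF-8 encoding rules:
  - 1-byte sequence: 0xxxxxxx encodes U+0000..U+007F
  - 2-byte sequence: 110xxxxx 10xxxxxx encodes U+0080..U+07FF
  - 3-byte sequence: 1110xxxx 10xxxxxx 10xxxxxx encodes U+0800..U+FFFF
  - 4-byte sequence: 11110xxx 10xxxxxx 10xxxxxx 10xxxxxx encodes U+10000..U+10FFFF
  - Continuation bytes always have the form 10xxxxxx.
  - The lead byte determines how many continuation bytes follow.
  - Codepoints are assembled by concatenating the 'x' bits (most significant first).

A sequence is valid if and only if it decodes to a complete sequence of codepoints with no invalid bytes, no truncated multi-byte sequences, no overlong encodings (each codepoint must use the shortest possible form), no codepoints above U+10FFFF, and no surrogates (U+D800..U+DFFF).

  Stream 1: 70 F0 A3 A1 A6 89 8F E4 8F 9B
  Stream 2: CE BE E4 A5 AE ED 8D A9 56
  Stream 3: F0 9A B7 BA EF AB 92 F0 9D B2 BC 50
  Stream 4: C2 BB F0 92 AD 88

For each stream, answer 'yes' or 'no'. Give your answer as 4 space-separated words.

Stream 1: error at byte offset 5. INVALID
Stream 2: decodes cleanly. VALID
Stream 3: decodes cleanly. VALID
Stream 4: decodes cleanly. VALID

Answer: no yes yes yes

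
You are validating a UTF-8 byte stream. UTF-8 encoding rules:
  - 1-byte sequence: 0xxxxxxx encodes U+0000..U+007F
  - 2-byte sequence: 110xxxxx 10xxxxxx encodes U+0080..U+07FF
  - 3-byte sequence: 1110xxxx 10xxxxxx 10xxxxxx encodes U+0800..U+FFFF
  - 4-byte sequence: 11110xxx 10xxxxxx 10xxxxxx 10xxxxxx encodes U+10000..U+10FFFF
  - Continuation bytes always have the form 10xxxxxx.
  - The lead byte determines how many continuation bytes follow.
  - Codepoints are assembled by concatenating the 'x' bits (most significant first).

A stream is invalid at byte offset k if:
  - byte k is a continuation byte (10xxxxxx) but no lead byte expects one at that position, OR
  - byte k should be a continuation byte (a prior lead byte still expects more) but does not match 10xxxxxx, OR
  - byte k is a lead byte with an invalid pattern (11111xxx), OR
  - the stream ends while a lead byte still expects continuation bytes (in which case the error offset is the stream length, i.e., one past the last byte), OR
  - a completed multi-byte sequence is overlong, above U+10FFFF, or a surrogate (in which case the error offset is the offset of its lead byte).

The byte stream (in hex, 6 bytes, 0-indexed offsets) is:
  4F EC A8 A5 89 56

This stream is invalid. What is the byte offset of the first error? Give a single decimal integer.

Answer: 4

Derivation:
Byte[0]=4F: 1-byte ASCII. cp=U+004F
Byte[1]=EC: 3-byte lead, need 2 cont bytes. acc=0xC
Byte[2]=A8: continuation. acc=(acc<<6)|0x28=0x328
Byte[3]=A5: continuation. acc=(acc<<6)|0x25=0xCA25
Completed: cp=U+CA25 (starts at byte 1)
Byte[4]=89: INVALID lead byte (not 0xxx/110x/1110/11110)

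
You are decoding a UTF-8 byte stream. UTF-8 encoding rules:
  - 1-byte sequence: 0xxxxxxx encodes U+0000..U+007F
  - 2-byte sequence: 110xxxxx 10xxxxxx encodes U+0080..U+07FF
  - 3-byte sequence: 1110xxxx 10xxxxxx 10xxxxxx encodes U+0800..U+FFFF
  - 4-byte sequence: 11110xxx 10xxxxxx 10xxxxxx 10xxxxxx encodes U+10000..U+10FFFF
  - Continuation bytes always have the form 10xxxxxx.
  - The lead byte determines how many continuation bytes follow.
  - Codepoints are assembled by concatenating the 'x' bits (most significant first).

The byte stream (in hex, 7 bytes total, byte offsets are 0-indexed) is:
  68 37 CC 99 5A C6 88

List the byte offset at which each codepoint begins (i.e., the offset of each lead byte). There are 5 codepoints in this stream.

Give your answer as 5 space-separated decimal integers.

Answer: 0 1 2 4 5

Derivation:
Byte[0]=68: 1-byte ASCII. cp=U+0068
Byte[1]=37: 1-byte ASCII. cp=U+0037
Byte[2]=CC: 2-byte lead, need 1 cont bytes. acc=0xC
Byte[3]=99: continuation. acc=(acc<<6)|0x19=0x319
Completed: cp=U+0319 (starts at byte 2)
Byte[4]=5A: 1-byte ASCII. cp=U+005A
Byte[5]=C6: 2-byte lead, need 1 cont bytes. acc=0x6
Byte[6]=88: continuation. acc=(acc<<6)|0x08=0x188
Completed: cp=U+0188 (starts at byte 5)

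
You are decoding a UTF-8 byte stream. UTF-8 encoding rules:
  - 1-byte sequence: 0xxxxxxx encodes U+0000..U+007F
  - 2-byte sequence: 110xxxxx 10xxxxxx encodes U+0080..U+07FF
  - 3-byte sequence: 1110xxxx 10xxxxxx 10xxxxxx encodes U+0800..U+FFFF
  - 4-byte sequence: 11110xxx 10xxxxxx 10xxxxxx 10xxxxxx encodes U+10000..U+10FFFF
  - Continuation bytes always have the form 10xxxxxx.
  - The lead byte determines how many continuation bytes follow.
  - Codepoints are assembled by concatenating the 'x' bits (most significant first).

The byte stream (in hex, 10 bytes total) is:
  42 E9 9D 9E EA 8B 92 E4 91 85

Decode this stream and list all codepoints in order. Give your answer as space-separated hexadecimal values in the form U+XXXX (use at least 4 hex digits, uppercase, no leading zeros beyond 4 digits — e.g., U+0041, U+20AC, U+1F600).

Answer: U+0042 U+975E U+A2D2 U+4445

Derivation:
Byte[0]=42: 1-byte ASCII. cp=U+0042
Byte[1]=E9: 3-byte lead, need 2 cont bytes. acc=0x9
Byte[2]=9D: continuation. acc=(acc<<6)|0x1D=0x25D
Byte[3]=9E: continuation. acc=(acc<<6)|0x1E=0x975E
Completed: cp=U+975E (starts at byte 1)
Byte[4]=EA: 3-byte lead, need 2 cont bytes. acc=0xA
Byte[5]=8B: continuation. acc=(acc<<6)|0x0B=0x28B
Byte[6]=92: continuation. acc=(acc<<6)|0x12=0xA2D2
Completed: cp=U+A2D2 (starts at byte 4)
Byte[7]=E4: 3-byte lead, need 2 cont bytes. acc=0x4
Byte[8]=91: continuation. acc=(acc<<6)|0x11=0x111
Byte[9]=85: continuation. acc=(acc<<6)|0x05=0x4445
Completed: cp=U+4445 (starts at byte 7)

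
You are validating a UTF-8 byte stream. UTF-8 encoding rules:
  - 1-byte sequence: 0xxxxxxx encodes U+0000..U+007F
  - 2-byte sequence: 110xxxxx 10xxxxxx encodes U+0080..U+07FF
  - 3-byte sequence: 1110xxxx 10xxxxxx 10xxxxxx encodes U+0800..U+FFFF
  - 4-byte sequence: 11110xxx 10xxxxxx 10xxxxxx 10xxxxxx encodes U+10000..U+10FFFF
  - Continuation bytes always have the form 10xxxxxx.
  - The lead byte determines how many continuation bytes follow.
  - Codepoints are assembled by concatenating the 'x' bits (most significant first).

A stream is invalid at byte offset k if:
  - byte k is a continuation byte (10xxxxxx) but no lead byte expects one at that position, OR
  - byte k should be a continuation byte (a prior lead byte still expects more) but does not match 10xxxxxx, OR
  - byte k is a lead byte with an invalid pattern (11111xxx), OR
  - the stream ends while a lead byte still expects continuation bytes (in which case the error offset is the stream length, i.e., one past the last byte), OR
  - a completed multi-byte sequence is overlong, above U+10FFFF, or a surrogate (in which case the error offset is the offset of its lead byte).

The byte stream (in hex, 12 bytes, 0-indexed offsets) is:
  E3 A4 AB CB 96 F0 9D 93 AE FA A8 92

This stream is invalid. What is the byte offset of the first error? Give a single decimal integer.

Answer: 9

Derivation:
Byte[0]=E3: 3-byte lead, need 2 cont bytes. acc=0x3
Byte[1]=A4: continuation. acc=(acc<<6)|0x24=0xE4
Byte[2]=AB: continuation. acc=(acc<<6)|0x2B=0x392B
Completed: cp=U+392B (starts at byte 0)
Byte[3]=CB: 2-byte lead, need 1 cont bytes. acc=0xB
Byte[4]=96: continuation. acc=(acc<<6)|0x16=0x2D6
Completed: cp=U+02D6 (starts at byte 3)
Byte[5]=F0: 4-byte lead, need 3 cont bytes. acc=0x0
Byte[6]=9D: continuation. acc=(acc<<6)|0x1D=0x1D
Byte[7]=93: continuation. acc=(acc<<6)|0x13=0x753
Byte[8]=AE: continuation. acc=(acc<<6)|0x2E=0x1D4EE
Completed: cp=U+1D4EE (starts at byte 5)
Byte[9]=FA: INVALID lead byte (not 0xxx/110x/1110/11110)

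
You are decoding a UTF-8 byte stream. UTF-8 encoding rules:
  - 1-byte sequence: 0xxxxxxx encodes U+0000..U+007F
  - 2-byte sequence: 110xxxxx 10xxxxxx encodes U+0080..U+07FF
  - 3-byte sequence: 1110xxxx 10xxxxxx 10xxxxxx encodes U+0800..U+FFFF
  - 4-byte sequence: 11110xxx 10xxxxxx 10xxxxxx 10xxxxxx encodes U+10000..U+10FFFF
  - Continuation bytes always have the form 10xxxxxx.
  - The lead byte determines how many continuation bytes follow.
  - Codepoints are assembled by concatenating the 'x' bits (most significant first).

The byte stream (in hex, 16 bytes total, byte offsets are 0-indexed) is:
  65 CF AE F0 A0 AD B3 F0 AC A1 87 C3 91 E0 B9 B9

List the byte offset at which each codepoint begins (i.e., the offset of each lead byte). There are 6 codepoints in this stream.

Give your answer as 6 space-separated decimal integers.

Byte[0]=65: 1-byte ASCII. cp=U+0065
Byte[1]=CF: 2-byte lead, need 1 cont bytes. acc=0xF
Byte[2]=AE: continuation. acc=(acc<<6)|0x2E=0x3EE
Completed: cp=U+03EE (starts at byte 1)
Byte[3]=F0: 4-byte lead, need 3 cont bytes. acc=0x0
Byte[4]=A0: continuation. acc=(acc<<6)|0x20=0x20
Byte[5]=AD: continuation. acc=(acc<<6)|0x2D=0x82D
Byte[6]=B3: continuation. acc=(acc<<6)|0x33=0x20B73
Completed: cp=U+20B73 (starts at byte 3)
Byte[7]=F0: 4-byte lead, need 3 cont bytes. acc=0x0
Byte[8]=AC: continuation. acc=(acc<<6)|0x2C=0x2C
Byte[9]=A1: continuation. acc=(acc<<6)|0x21=0xB21
Byte[10]=87: continuation. acc=(acc<<6)|0x07=0x2C847
Completed: cp=U+2C847 (starts at byte 7)
Byte[11]=C3: 2-byte lead, need 1 cont bytes. acc=0x3
Byte[12]=91: continuation. acc=(acc<<6)|0x11=0xD1
Completed: cp=U+00D1 (starts at byte 11)
Byte[13]=E0: 3-byte lead, need 2 cont bytes. acc=0x0
Byte[14]=B9: continuation. acc=(acc<<6)|0x39=0x39
Byte[15]=B9: continuation. acc=(acc<<6)|0x39=0xE79
Completed: cp=U+0E79 (starts at byte 13)

Answer: 0 1 3 7 11 13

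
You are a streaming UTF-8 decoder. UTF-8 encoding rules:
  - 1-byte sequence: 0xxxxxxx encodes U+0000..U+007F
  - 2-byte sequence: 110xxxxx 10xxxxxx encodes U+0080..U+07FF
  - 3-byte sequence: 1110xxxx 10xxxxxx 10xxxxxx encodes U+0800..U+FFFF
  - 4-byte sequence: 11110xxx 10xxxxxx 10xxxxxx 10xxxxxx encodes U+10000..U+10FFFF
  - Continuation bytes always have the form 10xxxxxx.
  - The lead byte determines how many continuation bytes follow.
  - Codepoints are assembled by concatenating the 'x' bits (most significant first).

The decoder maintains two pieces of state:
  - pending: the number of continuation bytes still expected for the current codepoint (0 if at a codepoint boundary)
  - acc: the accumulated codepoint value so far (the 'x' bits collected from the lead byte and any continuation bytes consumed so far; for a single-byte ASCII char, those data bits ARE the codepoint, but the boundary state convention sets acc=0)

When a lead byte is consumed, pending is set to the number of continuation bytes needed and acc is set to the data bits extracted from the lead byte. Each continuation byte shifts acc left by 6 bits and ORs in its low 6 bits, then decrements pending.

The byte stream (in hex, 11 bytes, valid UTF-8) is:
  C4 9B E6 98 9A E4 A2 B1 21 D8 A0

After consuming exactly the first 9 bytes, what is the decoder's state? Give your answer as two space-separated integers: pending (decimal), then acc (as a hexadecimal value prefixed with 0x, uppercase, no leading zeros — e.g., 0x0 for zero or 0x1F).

Byte[0]=C4: 2-byte lead. pending=1, acc=0x4
Byte[1]=9B: continuation. acc=(acc<<6)|0x1B=0x11B, pending=0
Byte[2]=E6: 3-byte lead. pending=2, acc=0x6
Byte[3]=98: continuation. acc=(acc<<6)|0x18=0x198, pending=1
Byte[4]=9A: continuation. acc=(acc<<6)|0x1A=0x661A, pending=0
Byte[5]=E4: 3-byte lead. pending=2, acc=0x4
Byte[6]=A2: continuation. acc=(acc<<6)|0x22=0x122, pending=1
Byte[7]=B1: continuation. acc=(acc<<6)|0x31=0x48B1, pending=0
Byte[8]=21: 1-byte. pending=0, acc=0x0

Answer: 0 0x0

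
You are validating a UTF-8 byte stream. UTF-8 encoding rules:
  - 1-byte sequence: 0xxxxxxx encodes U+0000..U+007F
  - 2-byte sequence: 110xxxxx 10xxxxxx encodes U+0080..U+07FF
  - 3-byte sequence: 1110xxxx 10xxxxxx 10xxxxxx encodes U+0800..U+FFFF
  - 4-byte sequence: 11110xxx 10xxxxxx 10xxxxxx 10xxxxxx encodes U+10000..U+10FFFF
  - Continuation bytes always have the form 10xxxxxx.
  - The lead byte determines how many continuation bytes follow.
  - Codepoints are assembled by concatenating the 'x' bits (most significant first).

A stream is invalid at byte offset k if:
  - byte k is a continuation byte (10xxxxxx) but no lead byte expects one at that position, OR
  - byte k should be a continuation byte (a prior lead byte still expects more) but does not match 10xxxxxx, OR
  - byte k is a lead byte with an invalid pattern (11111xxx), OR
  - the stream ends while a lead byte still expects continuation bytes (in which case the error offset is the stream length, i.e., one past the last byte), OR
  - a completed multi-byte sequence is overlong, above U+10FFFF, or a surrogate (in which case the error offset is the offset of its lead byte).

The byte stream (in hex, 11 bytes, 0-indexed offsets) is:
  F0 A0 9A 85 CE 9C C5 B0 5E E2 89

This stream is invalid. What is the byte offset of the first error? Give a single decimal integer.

Answer: 11

Derivation:
Byte[0]=F0: 4-byte lead, need 3 cont bytes. acc=0x0
Byte[1]=A0: continuation. acc=(acc<<6)|0x20=0x20
Byte[2]=9A: continuation. acc=(acc<<6)|0x1A=0x81A
Byte[3]=85: continuation. acc=(acc<<6)|0x05=0x20685
Completed: cp=U+20685 (starts at byte 0)
Byte[4]=CE: 2-byte lead, need 1 cont bytes. acc=0xE
Byte[5]=9C: continuation. acc=(acc<<6)|0x1C=0x39C
Completed: cp=U+039C (starts at byte 4)
Byte[6]=C5: 2-byte lead, need 1 cont bytes. acc=0x5
Byte[7]=B0: continuation. acc=(acc<<6)|0x30=0x170
Completed: cp=U+0170 (starts at byte 6)
Byte[8]=5E: 1-byte ASCII. cp=U+005E
Byte[9]=E2: 3-byte lead, need 2 cont bytes. acc=0x2
Byte[10]=89: continuation. acc=(acc<<6)|0x09=0x89
Byte[11]: stream ended, expected continuation. INVALID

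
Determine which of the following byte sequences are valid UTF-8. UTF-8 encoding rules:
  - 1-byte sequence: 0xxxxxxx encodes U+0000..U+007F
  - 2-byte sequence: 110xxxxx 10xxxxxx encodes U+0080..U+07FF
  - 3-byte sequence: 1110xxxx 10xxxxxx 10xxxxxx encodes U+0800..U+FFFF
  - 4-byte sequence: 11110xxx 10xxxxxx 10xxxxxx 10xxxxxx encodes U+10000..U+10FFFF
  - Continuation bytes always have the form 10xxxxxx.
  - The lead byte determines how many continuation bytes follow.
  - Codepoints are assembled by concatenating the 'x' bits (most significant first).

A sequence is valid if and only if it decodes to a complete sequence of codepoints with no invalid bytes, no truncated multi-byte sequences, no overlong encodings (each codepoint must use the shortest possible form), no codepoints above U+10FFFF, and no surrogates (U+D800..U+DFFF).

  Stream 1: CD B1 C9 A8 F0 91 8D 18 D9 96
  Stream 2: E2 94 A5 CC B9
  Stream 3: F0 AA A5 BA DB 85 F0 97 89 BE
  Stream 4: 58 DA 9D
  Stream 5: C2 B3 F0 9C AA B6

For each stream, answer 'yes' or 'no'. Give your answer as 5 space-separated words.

Answer: no yes yes yes yes

Derivation:
Stream 1: error at byte offset 7. INVALID
Stream 2: decodes cleanly. VALID
Stream 3: decodes cleanly. VALID
Stream 4: decodes cleanly. VALID
Stream 5: decodes cleanly. VALID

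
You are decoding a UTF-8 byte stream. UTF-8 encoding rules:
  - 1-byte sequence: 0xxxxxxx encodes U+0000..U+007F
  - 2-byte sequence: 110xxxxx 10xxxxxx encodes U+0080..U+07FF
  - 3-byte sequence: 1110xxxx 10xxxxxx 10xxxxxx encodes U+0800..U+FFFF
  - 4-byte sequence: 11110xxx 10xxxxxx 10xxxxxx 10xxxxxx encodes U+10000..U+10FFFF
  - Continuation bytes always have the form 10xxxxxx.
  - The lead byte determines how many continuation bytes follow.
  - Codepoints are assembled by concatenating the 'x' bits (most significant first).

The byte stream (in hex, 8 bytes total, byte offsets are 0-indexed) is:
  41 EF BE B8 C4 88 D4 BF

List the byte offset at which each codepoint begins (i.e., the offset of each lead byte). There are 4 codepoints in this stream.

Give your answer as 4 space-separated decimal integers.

Answer: 0 1 4 6

Derivation:
Byte[0]=41: 1-byte ASCII. cp=U+0041
Byte[1]=EF: 3-byte lead, need 2 cont bytes. acc=0xF
Byte[2]=BE: continuation. acc=(acc<<6)|0x3E=0x3FE
Byte[3]=B8: continuation. acc=(acc<<6)|0x38=0xFFB8
Completed: cp=U+FFB8 (starts at byte 1)
Byte[4]=C4: 2-byte lead, need 1 cont bytes. acc=0x4
Byte[5]=88: continuation. acc=(acc<<6)|0x08=0x108
Completed: cp=U+0108 (starts at byte 4)
Byte[6]=D4: 2-byte lead, need 1 cont bytes. acc=0x14
Byte[7]=BF: continuation. acc=(acc<<6)|0x3F=0x53F
Completed: cp=U+053F (starts at byte 6)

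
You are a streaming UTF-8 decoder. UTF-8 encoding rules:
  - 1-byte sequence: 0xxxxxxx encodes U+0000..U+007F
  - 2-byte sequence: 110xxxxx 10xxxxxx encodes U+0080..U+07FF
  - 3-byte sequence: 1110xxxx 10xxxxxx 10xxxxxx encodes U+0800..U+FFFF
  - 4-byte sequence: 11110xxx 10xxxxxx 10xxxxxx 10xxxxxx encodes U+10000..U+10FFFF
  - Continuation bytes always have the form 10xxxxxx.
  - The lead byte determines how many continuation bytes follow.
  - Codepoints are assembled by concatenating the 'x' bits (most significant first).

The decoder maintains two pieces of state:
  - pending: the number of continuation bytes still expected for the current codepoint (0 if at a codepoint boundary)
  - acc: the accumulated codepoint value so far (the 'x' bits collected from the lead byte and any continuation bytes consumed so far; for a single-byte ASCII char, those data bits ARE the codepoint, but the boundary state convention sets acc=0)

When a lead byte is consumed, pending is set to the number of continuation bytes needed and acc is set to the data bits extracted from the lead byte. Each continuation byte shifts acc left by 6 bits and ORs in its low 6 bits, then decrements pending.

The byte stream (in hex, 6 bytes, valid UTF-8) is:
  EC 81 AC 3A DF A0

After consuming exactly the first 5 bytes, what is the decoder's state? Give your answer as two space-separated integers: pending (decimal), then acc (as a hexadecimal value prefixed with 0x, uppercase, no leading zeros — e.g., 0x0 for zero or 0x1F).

Answer: 1 0x1F

Derivation:
Byte[0]=EC: 3-byte lead. pending=2, acc=0xC
Byte[1]=81: continuation. acc=(acc<<6)|0x01=0x301, pending=1
Byte[2]=AC: continuation. acc=(acc<<6)|0x2C=0xC06C, pending=0
Byte[3]=3A: 1-byte. pending=0, acc=0x0
Byte[4]=DF: 2-byte lead. pending=1, acc=0x1F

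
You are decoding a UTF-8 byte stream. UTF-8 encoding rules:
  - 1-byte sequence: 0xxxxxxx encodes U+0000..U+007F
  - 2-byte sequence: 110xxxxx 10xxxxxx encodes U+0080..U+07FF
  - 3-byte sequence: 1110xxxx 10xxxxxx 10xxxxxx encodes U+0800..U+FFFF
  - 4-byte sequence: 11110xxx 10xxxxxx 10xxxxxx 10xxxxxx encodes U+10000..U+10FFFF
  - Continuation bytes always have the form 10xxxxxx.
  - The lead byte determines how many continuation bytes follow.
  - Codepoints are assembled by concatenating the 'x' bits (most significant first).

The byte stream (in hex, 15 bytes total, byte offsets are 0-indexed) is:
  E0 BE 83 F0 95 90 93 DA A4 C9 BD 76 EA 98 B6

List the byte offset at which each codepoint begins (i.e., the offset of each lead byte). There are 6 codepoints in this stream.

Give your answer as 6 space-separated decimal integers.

Answer: 0 3 7 9 11 12

Derivation:
Byte[0]=E0: 3-byte lead, need 2 cont bytes. acc=0x0
Byte[1]=BE: continuation. acc=(acc<<6)|0x3E=0x3E
Byte[2]=83: continuation. acc=(acc<<6)|0x03=0xF83
Completed: cp=U+0F83 (starts at byte 0)
Byte[3]=F0: 4-byte lead, need 3 cont bytes. acc=0x0
Byte[4]=95: continuation. acc=(acc<<6)|0x15=0x15
Byte[5]=90: continuation. acc=(acc<<6)|0x10=0x550
Byte[6]=93: continuation. acc=(acc<<6)|0x13=0x15413
Completed: cp=U+15413 (starts at byte 3)
Byte[7]=DA: 2-byte lead, need 1 cont bytes. acc=0x1A
Byte[8]=A4: continuation. acc=(acc<<6)|0x24=0x6A4
Completed: cp=U+06A4 (starts at byte 7)
Byte[9]=C9: 2-byte lead, need 1 cont bytes. acc=0x9
Byte[10]=BD: continuation. acc=(acc<<6)|0x3D=0x27D
Completed: cp=U+027D (starts at byte 9)
Byte[11]=76: 1-byte ASCII. cp=U+0076
Byte[12]=EA: 3-byte lead, need 2 cont bytes. acc=0xA
Byte[13]=98: continuation. acc=(acc<<6)|0x18=0x298
Byte[14]=B6: continuation. acc=(acc<<6)|0x36=0xA636
Completed: cp=U+A636 (starts at byte 12)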